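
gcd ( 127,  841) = 1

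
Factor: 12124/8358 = 2^1 * 3^ ( - 1)*199^ ( - 1) * 433^1 = 866/597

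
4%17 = 4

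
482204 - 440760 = 41444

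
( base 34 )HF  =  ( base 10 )593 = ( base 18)1eh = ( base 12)415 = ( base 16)251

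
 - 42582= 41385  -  83967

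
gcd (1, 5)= 1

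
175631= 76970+98661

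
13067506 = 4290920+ 8776586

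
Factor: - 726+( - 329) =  - 5^1*211^1 = -1055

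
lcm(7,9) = 63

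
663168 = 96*6908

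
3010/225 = 13+17/45= 13.38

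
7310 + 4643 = 11953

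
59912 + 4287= 64199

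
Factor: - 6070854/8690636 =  - 3035427/4345318 = - 2^(-1) * 3^1*31^1*127^1*257^1* 2172659^(  -  1)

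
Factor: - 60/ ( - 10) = 2^1*3^1 = 6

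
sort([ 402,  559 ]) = [ 402,559] 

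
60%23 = 14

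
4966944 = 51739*96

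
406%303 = 103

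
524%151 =71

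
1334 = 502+832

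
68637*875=60057375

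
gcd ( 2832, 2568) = 24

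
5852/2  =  2926=2926.00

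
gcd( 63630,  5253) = 3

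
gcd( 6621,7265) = 1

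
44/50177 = 44/50177 = 0.00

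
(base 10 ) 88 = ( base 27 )37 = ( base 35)2I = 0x58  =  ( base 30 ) 2s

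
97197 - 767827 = - 670630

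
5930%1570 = 1220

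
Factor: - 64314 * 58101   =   - 2^1 * 3^5*107^1 * 181^1*397^1 = -  3736707714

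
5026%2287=452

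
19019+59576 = 78595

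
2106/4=526+1/2 = 526.50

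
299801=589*509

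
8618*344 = 2964592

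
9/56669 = 9/56669 = 0.00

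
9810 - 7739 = 2071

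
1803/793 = 1803/793 = 2.27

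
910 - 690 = 220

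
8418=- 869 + 9287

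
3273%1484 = 305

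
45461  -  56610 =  - 11149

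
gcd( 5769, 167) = 1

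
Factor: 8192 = 2^13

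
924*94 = 86856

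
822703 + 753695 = 1576398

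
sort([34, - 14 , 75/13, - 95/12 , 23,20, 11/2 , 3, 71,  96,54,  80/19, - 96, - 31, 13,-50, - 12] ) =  [ - 96, - 50,-31,-14, - 12,  -  95/12 , 3,  80/19, 11/2, 75/13, 13, 20, 23 , 34, 54 , 71, 96]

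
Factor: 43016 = 2^3*19^1*283^1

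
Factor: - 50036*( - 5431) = 2^2*7^1*1787^1*5431^1  =  271745516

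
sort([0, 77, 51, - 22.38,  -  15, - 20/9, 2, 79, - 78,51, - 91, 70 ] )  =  [ - 91, - 78, - 22.38, - 15,  -  20/9, 0, 2,51, 51 , 70,77, 79] 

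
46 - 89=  - 43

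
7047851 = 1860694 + 5187157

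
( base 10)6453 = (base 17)155A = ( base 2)1100100110101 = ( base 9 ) 8760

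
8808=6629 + 2179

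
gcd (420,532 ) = 28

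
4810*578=2780180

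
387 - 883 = - 496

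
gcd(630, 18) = 18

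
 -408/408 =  -1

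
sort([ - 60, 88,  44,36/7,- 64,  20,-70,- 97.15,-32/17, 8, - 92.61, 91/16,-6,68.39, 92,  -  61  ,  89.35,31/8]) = [ - 97.15, - 92.61, - 70,-64, - 61,- 60, - 6 ,- 32/17, 31/8, 36/7,91/16, 8, 20, 44 , 68.39,88,  89.35, 92]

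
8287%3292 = 1703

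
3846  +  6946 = 10792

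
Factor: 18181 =18181^1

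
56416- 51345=5071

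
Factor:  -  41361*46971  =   - 1942767531 =- 3^3 *17^2*307^1*811^1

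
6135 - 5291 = 844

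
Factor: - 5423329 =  - 5423329^1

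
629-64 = 565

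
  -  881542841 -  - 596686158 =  - 284856683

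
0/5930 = 0 = 0.00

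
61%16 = 13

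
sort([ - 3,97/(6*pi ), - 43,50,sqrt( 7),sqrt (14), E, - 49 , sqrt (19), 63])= [ - 49, - 43,-3,  sqrt( 7),  E, sqrt(14) , sqrt( 19 ),97/( 6*pi),50, 63]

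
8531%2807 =110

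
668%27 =20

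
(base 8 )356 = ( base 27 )8m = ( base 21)B7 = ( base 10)238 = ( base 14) 130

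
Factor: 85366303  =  11^1*877^1*8849^1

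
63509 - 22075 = 41434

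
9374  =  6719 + 2655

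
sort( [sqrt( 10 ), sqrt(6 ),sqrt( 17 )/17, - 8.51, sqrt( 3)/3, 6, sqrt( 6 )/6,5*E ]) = [ - 8.51, sqrt( 17) /17, sqrt(6)/6, sqrt(3 )/3, sqrt(6 ),sqrt(10), 6, 5*E ] 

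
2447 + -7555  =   -5108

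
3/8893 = 3/8893 =0.00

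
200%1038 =200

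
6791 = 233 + 6558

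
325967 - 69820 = 256147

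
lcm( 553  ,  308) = 24332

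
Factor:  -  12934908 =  - 2^2*3^2*7^1*51329^1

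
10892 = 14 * 778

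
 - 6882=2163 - 9045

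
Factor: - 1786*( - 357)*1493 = 951939786 = 2^1*3^1*7^1*17^1*19^1 *47^1*1493^1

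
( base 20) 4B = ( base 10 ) 91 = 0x5B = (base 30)31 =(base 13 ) 70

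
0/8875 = 0 = 0.00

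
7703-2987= 4716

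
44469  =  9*4941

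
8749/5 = 1749 + 4/5  =  1749.80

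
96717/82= 1179  +  39/82= 1179.48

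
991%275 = 166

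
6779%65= 19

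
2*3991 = 7982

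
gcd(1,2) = 1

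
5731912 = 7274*788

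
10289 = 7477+2812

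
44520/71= 627  +  3/71 = 627.04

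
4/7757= 4/7757 = 0.00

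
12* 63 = 756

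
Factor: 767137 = 7^1*29^1*3779^1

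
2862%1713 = 1149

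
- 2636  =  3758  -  6394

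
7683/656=11 + 467/656 = 11.71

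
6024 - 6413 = -389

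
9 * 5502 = 49518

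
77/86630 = 77/86630 = 0.00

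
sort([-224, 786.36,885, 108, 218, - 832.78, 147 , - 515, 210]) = [ - 832.78, - 515 , -224, 108, 147, 210, 218,786.36, 885 ] 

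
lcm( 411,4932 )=4932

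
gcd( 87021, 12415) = 1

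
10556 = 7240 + 3316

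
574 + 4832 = 5406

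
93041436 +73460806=166502242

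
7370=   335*22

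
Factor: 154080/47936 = 2^ ( - 1)* 3^2*5^1 * 7^( - 1)=45/14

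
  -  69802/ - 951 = 69802/951 = 73.40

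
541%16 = 13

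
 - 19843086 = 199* ( -99714)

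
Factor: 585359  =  43^1*13613^1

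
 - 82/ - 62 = 1 + 10/31 = 1.32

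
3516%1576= 364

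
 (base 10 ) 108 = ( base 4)1230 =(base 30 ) 3I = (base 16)6c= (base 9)130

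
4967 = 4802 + 165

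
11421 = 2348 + 9073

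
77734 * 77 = 5985518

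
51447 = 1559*33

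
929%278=95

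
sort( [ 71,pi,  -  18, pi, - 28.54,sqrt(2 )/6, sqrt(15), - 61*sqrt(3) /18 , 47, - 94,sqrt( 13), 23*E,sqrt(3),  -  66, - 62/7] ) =[  -  94, - 66, - 28.54, - 18,  -  62/7 ,  -  61*sqrt ( 3)/18,sqrt( 2)/6, sqrt( 3 ),pi,pi,sqrt(13 ),sqrt( 15 ),47,23*E,71] 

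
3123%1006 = 105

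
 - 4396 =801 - 5197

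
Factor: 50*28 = 2^3*5^2 * 7^1 = 1400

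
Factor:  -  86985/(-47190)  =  2^( - 1)*3^1*11^( - 2)*13^(  -  1) * 1933^1 =5799/3146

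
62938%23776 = 15386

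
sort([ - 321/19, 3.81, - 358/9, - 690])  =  [ - 690,-358/9,-321/19,3.81 ] 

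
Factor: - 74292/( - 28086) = 2^1*31^ ( - 1)*41^1 = 82/31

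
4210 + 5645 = 9855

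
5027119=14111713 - 9084594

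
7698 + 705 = 8403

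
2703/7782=901/2594 = 0.35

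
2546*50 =127300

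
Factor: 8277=3^1*31^1*  89^1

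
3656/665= 3656/665 = 5.50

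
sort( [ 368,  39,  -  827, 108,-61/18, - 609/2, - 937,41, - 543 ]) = [ - 937, - 827, - 543, - 609/2, - 61/18,  39,41, 108, 368] 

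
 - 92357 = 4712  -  97069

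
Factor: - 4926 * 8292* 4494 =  - 183563685648 = - 2^4*3^3 * 7^1 *107^1*691^1 * 821^1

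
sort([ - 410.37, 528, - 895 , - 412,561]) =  [ - 895, - 412, - 410.37,528, 561 ]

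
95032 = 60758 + 34274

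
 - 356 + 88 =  - 268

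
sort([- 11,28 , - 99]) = [ - 99, - 11, 28]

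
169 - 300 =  - 131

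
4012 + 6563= 10575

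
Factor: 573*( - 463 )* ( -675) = 179076825 = 3^4*5^2*191^1 * 463^1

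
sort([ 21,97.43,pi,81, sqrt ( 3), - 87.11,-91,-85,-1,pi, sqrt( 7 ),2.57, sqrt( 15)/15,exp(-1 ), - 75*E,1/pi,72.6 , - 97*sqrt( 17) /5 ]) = [-75*E,-91, - 87.11, - 85, - 97*sqrt( 17)/5,-1,sqrt(15 ) /15 , 1/pi,exp( - 1), sqrt( 3),2.57, sqrt( 7 ), pi, pi,21 , 72.6 , 81, 97.43]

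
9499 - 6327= 3172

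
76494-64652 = 11842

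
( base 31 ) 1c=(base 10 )43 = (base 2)101011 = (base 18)27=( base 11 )3a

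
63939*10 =639390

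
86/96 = 43/48 =0.90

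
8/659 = 8/659 = 0.01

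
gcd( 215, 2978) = 1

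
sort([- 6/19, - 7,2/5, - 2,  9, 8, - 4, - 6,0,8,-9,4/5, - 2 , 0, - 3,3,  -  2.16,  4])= [-9, - 7, - 6, - 4, - 3, - 2.16, - 2,-2, - 6/19,0,  0,2/5, 4/5,3, 4, 8,8,  9 ] 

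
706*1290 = 910740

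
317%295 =22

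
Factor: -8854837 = -8854837^1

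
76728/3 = 25576= 25576.00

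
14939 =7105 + 7834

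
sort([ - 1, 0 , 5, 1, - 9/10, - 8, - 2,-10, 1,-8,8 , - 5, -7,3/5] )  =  [ - 10, - 8, - 8,-7, - 5, - 2, - 1,-9/10,0,3/5, 1,1,5, 8] 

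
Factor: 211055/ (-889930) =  - 42211/177986=- 2^( - 1)*13^1 * 17^1*191^1*88993^( -1)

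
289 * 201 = 58089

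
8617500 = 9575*900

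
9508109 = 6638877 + 2869232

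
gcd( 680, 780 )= 20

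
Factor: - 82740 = -2^2*3^1*5^1*7^1*197^1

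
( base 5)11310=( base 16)33E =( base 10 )830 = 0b1100111110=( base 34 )oe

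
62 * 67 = 4154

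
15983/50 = 319+33/50 =319.66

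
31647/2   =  15823+1/2 = 15823.50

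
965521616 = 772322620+193198996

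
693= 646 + 47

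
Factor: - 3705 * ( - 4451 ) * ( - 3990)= - 2^1 *3^2*5^2*7^1*13^1*19^2*4451^1  =  - 65798910450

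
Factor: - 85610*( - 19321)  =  2^1 * 5^1*7^1*139^2 *1223^1= 1654070810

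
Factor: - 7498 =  -2^1*23^1 * 163^1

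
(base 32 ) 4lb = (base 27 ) 6f0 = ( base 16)12ab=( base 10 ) 4779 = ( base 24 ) 873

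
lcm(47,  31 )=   1457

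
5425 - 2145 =3280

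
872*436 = 380192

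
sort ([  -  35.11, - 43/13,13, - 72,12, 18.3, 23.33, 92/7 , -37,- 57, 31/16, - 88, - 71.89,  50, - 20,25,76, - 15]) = [ - 88, - 72, - 71.89, - 57, -37, - 35.11,-20 ,-15, - 43/13,31/16,  12,  13,  92/7,18.3, 23.33,  25, 50,76 ]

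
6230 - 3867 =2363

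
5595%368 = 75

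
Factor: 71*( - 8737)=- 71^1*8737^1 = - 620327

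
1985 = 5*397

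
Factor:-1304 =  - 2^3*163^1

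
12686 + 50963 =63649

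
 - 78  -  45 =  - 123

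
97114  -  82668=14446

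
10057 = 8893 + 1164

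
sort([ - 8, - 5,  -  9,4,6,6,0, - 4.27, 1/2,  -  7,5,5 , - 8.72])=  [-9, - 8.72,  -  8, - 7, - 5, - 4.27,0, 1/2, 4,5,5,6,6]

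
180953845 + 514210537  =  695164382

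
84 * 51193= 4300212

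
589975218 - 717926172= - 127950954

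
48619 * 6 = 291714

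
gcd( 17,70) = 1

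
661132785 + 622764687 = 1283897472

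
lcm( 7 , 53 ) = 371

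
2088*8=16704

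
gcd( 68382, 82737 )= 261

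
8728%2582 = 982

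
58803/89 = 58803/89 = 660.71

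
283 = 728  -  445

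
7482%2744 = 1994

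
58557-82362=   -23805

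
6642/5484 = 1107/914 = 1.21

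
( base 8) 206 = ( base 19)71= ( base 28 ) 4M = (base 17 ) 7F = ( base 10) 134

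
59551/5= 11910 + 1/5 = 11910.20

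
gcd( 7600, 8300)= 100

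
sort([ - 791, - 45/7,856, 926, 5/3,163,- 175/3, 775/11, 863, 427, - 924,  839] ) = [ - 924, - 791,-175/3,-45/7,5/3, 775/11,163,427,839 , 856 , 863,926 ]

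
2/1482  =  1/741 = 0.00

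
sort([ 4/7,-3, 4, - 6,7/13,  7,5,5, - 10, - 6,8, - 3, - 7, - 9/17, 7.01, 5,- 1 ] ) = [ - 10,-7, -6,- 6,- 3, - 3,-1, -9/17, 7/13,4/7 , 4, 5, 5, 5,  7, 7.01, 8] 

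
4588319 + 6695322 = 11283641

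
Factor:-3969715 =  - 5^1*229^1*3467^1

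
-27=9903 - 9930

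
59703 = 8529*7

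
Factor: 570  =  2^1*3^1*5^1 *19^1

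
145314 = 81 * 1794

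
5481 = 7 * 783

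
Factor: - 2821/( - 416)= 217/32 = 2^( - 5 )*7^1*31^1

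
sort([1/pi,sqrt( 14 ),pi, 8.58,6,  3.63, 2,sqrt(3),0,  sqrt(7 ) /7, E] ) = [ 0, 1/pi, sqrt( 7 ) /7  ,  sqrt(3),2,E  ,  pi, 3.63, sqrt ( 14), 6, 8.58]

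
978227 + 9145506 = 10123733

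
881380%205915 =57720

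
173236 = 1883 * 92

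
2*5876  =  11752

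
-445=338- 783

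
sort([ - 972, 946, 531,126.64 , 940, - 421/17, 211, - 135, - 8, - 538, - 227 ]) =[  -  972, - 538, - 227,- 135, - 421/17,-8, 126.64,211, 531, 940, 946 ]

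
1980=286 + 1694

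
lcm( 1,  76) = 76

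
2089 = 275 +1814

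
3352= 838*4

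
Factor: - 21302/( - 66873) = 2^1*3^ ( - 1 )*10651^1*22291^( - 1 )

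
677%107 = 35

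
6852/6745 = 1 + 107/6745 =1.02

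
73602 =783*94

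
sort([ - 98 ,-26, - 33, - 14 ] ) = [ - 98, - 33, - 26, - 14]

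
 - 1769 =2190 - 3959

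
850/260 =3 + 7/26 = 3.27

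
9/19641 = 3/6547=0.00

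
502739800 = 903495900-400756100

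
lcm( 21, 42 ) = 42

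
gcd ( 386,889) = 1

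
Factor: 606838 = 2^1*241^1*1259^1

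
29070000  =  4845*6000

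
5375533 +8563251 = 13938784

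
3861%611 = 195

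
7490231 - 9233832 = -1743601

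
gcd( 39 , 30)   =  3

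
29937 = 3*9979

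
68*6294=427992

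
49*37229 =1824221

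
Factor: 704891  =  11^1 * 64081^1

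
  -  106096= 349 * ( -304 )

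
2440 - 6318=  - 3878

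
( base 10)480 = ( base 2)111100000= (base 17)1b4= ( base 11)3a7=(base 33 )ei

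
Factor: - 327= - 3^1*109^1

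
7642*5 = 38210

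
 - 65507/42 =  - 65507/42 =- 1559.69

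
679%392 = 287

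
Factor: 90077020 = 2^2*5^1*11^1*409441^1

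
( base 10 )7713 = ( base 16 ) 1e21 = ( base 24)D99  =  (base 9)11520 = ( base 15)2443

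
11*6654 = 73194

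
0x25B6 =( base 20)142e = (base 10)9654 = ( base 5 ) 302104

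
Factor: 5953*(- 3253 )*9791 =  -3253^1*5953^1*9791^1 =-  189603782219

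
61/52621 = 61/52621 = 0.00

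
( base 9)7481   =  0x157C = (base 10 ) 5500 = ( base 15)196a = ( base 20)df0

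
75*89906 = 6742950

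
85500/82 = 42750/41 = 1042.68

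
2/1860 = 1/930 = 0.00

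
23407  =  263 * 89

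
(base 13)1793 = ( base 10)3500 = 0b110110101100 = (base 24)61k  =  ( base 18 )AE8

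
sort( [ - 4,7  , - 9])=[-9, -4, 7 ]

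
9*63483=571347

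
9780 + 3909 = 13689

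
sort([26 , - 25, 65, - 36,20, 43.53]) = [-36, - 25, 20,26,43.53,65] 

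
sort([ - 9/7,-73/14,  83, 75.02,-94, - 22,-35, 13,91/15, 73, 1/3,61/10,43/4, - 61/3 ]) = [-94, - 35, - 22, - 61/3,-73/14, - 9/7, 1/3, 91/15, 61/10, 43/4, 13,73,  75.02,83 ]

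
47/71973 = 47/71973 = 0.00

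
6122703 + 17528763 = 23651466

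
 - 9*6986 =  - 62874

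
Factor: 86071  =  17^1*61^1*83^1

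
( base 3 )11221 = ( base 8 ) 205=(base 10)133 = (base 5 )1013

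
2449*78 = 191022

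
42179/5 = 42179/5 = 8435.80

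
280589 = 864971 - 584382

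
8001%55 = 26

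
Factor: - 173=-173^1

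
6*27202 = 163212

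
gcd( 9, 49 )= 1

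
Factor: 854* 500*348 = 2^5*3^1*5^3*7^1*29^1*61^1 = 148596000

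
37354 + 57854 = 95208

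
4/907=4/907 = 0.00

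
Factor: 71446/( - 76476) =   -  2^ ( - 1)*3^( - 1)* 139^1* 257^1*6373^( - 1 ) =- 35723/38238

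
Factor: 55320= 2^3*3^1*5^1*461^1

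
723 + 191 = 914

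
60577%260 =257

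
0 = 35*0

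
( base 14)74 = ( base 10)102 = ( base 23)4A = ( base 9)123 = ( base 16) 66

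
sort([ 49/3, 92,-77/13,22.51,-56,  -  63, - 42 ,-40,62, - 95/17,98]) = [-63,- 56, - 42, - 40, - 77/13,-95/17, 49/3,22.51, 62,92, 98] 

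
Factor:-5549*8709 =  -  3^1*31^1 * 179^1 *2903^1= - 48326241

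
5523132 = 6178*894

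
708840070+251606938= 960447008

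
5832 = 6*972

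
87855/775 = 113+56/155 =113.36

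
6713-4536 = 2177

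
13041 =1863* 7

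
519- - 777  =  1296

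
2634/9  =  878/3 = 292.67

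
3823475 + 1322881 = 5146356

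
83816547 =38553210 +45263337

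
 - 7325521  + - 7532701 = - 14858222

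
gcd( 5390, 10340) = 110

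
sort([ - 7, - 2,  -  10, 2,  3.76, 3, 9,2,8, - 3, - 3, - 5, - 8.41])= [ - 10, - 8.41, - 7, - 5,-3, - 3, - 2,  2, 2, 3, 3.76,  8,9 ]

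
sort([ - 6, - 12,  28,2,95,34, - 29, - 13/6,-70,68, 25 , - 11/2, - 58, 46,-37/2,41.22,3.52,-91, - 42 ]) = [ - 91, - 70, - 58, - 42  , - 29,  -  37/2, - 12, - 6, - 11/2, -13/6, 2, 3.52,  25 , 28,  34 , 41.22, 46,68  ,  95 ] 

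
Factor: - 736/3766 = - 2^4*7^( - 1 )*23^1*269^( - 1)  =  - 368/1883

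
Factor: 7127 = 7127^1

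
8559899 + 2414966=10974865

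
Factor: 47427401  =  7^1*19^1*191^1* 1867^1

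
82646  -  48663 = 33983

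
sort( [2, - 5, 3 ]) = [-5,2, 3]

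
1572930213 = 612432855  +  960497358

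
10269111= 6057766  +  4211345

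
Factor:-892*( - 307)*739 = 2^2*223^1*307^1*739^1=202370716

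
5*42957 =214785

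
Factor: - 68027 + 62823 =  - 5204  =  -  2^2*1301^1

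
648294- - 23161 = 671455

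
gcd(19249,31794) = 1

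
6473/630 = 6473/630 = 10.27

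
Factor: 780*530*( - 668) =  - 276151200= - 2^5 * 3^1*5^2*13^1*53^1*167^1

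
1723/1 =1723  =  1723.00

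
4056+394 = 4450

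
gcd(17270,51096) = 2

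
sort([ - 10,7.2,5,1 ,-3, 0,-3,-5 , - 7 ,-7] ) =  [ - 10, - 7, - 7,  -  5,-3, - 3,0, 1,5 , 7.2 ] 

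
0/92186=0 = 0.00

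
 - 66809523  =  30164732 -96974255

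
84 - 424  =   - 340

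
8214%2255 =1449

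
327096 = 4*81774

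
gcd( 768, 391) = 1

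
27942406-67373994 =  - 39431588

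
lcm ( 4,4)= 4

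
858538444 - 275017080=583521364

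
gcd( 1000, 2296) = 8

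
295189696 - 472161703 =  - 176972007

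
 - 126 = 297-423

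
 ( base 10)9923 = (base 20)14g3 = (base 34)8JT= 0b10011011000011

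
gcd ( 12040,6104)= 56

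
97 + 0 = 97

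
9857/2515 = 3+2312/2515 = 3.92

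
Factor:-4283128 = -2^3* 535391^1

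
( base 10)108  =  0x6c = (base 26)44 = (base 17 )66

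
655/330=1+65/66 = 1.98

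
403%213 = 190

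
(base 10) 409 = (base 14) 213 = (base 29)E3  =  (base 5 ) 3114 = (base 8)631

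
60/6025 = 12/1205  =  0.01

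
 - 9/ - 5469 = 3/1823=0.00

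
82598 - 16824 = 65774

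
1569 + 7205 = 8774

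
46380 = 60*773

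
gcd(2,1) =1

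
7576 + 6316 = 13892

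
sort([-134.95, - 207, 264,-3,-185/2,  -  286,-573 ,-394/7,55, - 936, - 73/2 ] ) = [ - 936, - 573, - 286, -207, - 134.95, - 185/2, - 394/7, - 73/2,-3,55 , 264]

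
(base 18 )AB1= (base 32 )3BF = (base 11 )2647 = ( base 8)6557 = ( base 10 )3439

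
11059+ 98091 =109150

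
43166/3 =14388 + 2/3 =14388.67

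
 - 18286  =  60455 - 78741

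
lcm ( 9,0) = 0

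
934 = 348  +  586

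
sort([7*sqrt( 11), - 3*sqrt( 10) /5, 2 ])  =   [ - 3*sqrt( 10 )/5, 2,7*sqrt ( 11 )] 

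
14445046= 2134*6769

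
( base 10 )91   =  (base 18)51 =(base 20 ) 4b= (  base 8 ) 133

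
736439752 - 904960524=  - 168520772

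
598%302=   296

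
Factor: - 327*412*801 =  - 107913924=-2^2*3^3*89^1*103^1*109^1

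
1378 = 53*26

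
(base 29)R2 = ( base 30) Q5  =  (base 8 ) 1421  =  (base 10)785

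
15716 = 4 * 3929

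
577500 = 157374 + 420126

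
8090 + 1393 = 9483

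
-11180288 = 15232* (- 734 )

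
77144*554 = 42737776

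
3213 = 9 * 357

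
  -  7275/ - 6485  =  1+158/1297= 1.12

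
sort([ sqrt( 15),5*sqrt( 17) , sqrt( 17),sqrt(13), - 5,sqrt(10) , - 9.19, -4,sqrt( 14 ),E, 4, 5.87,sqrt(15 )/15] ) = [ - 9.19, - 5, - 4,sqrt(15 )/15,E,sqrt(10) , sqrt( 13), sqrt( 14 ) , sqrt( 15), 4,sqrt( 17 ), 5.87,5*sqrt(  17 )]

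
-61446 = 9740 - 71186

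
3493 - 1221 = 2272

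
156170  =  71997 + 84173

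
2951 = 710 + 2241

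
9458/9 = 1050 + 8/9 = 1050.89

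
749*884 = 662116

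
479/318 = 1 + 161/318=1.51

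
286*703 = 201058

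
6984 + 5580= 12564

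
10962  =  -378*(- 29) 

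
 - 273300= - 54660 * 5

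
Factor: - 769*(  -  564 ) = 433716 = 2^2*3^1*47^1*769^1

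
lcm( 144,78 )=1872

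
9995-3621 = 6374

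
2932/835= 3 + 427/835 = 3.51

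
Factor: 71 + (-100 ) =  - 29=   - 29^1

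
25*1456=36400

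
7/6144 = 7/6144 = 0.00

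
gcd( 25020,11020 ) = 20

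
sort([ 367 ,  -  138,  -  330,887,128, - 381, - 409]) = [  -  409,-381 ,-330, -138, 128,367, 887 ]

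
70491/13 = 70491/13 = 5422.38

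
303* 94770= 28715310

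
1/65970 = 1/65970 = 0.00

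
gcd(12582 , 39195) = 9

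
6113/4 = 6113/4 = 1528.25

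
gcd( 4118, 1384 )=2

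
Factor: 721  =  7^1*103^1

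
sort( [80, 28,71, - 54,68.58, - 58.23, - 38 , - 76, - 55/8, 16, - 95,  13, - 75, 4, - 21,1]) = [ - 95, -76, - 75, - 58.23, - 54, - 38, - 21, - 55/8 , 1,4,13, 16, 28, 68.58, 71 , 80]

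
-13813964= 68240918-82054882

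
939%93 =9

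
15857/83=191+4/83  =  191.05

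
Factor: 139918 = 2^1*69959^1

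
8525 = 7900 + 625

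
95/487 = 95/487 =0.20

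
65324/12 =16331/3 = 5443.67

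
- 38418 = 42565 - 80983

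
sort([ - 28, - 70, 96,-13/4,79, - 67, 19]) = [  -  70, - 67, - 28,- 13/4, 19, 79,96] 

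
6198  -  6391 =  - 193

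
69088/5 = 69088/5= 13817.60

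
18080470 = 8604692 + 9475778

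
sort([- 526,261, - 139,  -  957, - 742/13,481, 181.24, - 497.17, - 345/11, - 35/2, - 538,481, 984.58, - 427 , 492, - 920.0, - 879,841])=[ - 957, - 920.0 , - 879,-538, - 526 , - 497.17, - 427, - 139, - 742/13,- 345/11,  -  35/2,181.24,261,481, 481 , 492, 841,984.58] 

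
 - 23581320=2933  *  (- 8040) 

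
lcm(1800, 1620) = 16200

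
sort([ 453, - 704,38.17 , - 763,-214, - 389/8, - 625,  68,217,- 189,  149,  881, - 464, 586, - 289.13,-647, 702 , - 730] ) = [ - 763,  -  730,- 704, - 647, - 625, - 464, - 289.13,-214,-189, - 389/8,38.17,  68, 149,217,453, 586,702,881 ] 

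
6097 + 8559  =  14656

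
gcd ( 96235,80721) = 1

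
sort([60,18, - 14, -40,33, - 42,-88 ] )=[ - 88, - 42, - 40 , - 14,18,  33, 60] 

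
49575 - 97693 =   -  48118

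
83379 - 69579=13800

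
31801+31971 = 63772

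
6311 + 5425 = 11736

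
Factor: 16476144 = 2^4*3^1*343253^1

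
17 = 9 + 8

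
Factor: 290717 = 7^2*17^1*349^1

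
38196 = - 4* (-9549)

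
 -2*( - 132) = 264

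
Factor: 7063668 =2^2 * 3^2*19^1*23^1 * 449^1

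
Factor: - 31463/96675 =-3^( - 1 ) * 5^(- 2)*73^1*431^1*1289^ ( -1 )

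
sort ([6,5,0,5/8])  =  [0, 5/8,5, 6 ]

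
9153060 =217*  42180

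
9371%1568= 1531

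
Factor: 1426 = 2^1*23^1*31^1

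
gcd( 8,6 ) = 2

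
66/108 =11/18 = 0.61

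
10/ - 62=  - 5/31 =- 0.16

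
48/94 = 24/47 = 0.51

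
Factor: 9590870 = 2^1*5^1*283^1*3389^1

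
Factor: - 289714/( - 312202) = 11^( - 1)*17^1*23^(  -  1)*617^(  -  1 )*8521^1=144857/156101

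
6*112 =672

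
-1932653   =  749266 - 2681919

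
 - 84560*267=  - 22577520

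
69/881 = 69/881 = 0.08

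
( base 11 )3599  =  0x1262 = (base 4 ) 1021202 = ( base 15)15db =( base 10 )4706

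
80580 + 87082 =167662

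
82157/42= 1956 + 5/42 = 1956.12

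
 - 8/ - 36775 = 8/36775 = 0.00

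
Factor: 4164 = 2^2*3^1*347^1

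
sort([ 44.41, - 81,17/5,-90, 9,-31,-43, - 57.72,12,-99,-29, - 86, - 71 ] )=[ - 99,- 90 , - 86, - 81,  -  71, - 57.72, - 43, - 31,-29, 17/5,9,12,44.41]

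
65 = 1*65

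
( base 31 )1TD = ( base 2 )11101010001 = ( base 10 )1873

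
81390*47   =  3825330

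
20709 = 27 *767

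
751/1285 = 751/1285 = 0.58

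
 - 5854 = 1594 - 7448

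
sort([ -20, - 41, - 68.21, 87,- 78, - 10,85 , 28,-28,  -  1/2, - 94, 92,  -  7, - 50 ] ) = [ - 94, - 78, - 68.21, - 50, - 41, - 28,-20, - 10 , - 7, - 1/2,  28,85, 87,  92]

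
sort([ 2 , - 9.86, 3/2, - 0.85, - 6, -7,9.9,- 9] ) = [-9.86 ,  -  9,  -  7, - 6, - 0.85,3/2,  2,  9.9 ] 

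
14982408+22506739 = 37489147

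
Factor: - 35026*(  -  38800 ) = 2^5*5^2*83^1*97^1*211^1 = 1359008800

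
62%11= 7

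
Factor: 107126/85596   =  2^(-1)*3^(-1)* 7^(  -  1 )*29^1*1019^( - 1)*1847^1 =53563/42798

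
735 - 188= 547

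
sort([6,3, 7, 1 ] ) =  [ 1, 3, 6, 7]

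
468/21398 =18/823=0.02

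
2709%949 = 811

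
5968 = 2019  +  3949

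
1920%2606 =1920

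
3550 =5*710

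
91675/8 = 11459 + 3/8 = 11459.38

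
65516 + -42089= 23427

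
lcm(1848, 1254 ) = 35112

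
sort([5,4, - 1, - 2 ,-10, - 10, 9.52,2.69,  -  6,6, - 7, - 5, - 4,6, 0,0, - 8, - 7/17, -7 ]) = [ - 10, - 10, - 8, - 7, - 7, - 6, - 5, - 4, - 2, - 1, - 7/17,  0,0,2.69,4, 5,6,6,9.52 ]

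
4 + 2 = 6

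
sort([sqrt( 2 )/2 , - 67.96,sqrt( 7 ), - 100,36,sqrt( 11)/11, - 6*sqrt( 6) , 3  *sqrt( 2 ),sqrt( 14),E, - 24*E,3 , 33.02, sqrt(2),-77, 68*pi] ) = [  -  100,-77 ,  -  67.96,-24*E,-6* sqrt( 6 ), sqrt( 11 ) /11,sqrt( 2 ) /2,sqrt( 2 ),  sqrt( 7 ),E,  3,  sqrt( 14),3 *sqrt( 2 ), 33.02,36,68*pi]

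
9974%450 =74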